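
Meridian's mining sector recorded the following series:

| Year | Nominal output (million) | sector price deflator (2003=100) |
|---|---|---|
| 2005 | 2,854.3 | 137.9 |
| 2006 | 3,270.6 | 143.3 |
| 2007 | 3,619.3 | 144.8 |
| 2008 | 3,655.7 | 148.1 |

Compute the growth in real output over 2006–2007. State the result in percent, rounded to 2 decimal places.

9.52%

Real output 2006 = 3270.6/1.433 = 2282.34.
Real output 2007 = 3619.3/1.448 = 2499.52.
Change = 2499.52/2282.34 − 1 = 0.0952.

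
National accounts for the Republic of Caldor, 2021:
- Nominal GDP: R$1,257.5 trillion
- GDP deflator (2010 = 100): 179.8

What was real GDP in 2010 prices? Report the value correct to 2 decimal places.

Real GDP = Nominal / (GDP deflator/100) = 1257.5 / 1.798 = 699.39.

R$699.39 trillion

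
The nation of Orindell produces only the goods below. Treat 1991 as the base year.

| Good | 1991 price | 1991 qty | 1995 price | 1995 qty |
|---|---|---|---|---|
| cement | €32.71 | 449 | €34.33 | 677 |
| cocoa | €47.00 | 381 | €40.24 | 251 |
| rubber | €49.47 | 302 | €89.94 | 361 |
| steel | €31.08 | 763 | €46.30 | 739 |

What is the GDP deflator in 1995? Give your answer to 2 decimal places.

Nominal GDP 1995 = 34.33·677 + 40.24·251 + 89.94·361 + 46.30·739 = 100025.69.
Real GDP 1995 (at 1991 prices) = 32.71·677 + 47.00·251 + 49.47·361 + 31.08·739 = 74768.46.
Deflator = Nominal/Real × 100 = 100025.69/74768.46 × 100 = 133.781.

133.78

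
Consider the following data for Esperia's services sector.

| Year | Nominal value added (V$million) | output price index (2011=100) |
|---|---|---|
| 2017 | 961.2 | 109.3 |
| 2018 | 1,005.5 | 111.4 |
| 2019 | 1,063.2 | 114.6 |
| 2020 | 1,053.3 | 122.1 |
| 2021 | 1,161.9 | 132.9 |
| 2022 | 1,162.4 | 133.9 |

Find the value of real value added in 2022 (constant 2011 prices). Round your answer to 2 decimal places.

Real value added 2022 = 1162.4 / 1.339 = 868.11.

V$868.11 million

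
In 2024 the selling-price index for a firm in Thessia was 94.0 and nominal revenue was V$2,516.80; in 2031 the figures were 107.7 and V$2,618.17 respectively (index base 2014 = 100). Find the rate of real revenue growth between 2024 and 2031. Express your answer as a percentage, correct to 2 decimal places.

Real revenue 2024 = 2516.80 / 0.940 = 2677.45.
Real revenue 2031 = 2618.17 / 1.077 = 2430.98.
Real growth = 2430.98 / 2677.45 − 1 = -0.0921.

-9.21%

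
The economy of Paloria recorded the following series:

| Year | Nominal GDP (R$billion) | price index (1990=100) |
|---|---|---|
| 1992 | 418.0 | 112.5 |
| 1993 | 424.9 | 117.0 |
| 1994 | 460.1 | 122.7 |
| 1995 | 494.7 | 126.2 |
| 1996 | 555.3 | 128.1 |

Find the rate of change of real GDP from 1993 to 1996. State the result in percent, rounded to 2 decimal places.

Real GDP 1993 = 424.9/1.170 = 363.16.
Real GDP 1996 = 555.3/1.281 = 433.49.
Change = 433.49/363.16 − 1 = 0.1937.

19.37%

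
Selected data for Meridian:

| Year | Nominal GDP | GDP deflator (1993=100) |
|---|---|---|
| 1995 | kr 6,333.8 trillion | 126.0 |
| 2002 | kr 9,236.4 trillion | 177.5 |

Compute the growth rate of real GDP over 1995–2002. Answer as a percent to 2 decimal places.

Deflate each year: 1995 → 6333.8/1.260 = 5026.83; 2002 → 9236.4/1.775 = 5203.61.
So real GDP changed by 5203.61/5026.83 − 1 = 0.0352, i.e. 3.52%.

3.52%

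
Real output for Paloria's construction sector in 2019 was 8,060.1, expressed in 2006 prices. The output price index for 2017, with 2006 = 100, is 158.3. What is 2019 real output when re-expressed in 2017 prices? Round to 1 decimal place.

Real output in 2017 prices = Real output in 2006 prices × (P_2017/P_2006) = 8060.1 × 1.583 = 12759.14.

12,759.1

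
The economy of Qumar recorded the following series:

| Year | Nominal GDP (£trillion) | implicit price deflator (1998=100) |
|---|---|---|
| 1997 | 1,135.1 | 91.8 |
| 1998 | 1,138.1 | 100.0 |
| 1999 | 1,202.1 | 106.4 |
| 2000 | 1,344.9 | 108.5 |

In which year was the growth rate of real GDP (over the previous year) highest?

1998: real = 1138.1/1.000 = 1138.10; growth vs 1997 (1236.49) = -7.96%.
1999: real = 1202.1/1.064 = 1129.79; growth vs 1998 (1138.10) = -0.73%.
2000: real = 1344.9/1.085 = 1239.54; growth vs 1999 (1129.79) = 9.71%.

2000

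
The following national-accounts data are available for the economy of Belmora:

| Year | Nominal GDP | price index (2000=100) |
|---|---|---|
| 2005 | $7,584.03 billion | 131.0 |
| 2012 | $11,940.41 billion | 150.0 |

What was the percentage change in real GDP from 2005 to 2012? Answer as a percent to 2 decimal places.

37.50%

Deflate each year: 2005 → 7584.03/1.310 = 5789.34; 2012 → 11940.41/1.500 = 7960.27.
So real GDP changed by 7960.27/5789.34 − 1 = 0.3750, i.e. 37.50%.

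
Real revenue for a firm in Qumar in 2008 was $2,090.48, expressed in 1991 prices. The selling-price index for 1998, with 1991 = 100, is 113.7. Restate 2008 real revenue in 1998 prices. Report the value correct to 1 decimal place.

$2,376.9

Real revenue in 1998 prices = Real revenue in 1991 prices × (P_1998/P_1991) = 2090.48 × 1.137 = 2376.88.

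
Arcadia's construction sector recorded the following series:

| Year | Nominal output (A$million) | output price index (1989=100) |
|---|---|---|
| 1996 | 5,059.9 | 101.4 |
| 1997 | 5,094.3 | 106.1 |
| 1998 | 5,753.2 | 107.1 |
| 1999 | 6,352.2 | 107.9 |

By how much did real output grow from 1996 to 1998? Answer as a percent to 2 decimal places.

7.65%

Real output 1996 = 5059.9/1.014 = 4990.04.
Real output 1998 = 5753.2/1.071 = 5371.80.
Change = 5371.80/4990.04 − 1 = 0.0765.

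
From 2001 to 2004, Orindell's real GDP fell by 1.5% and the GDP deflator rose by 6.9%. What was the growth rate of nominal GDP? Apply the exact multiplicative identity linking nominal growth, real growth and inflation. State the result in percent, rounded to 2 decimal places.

5.30%

(1 + g_nom) = (1 + g_real)(1 + π) = 0.9850 × 1.0690 = 1.05297.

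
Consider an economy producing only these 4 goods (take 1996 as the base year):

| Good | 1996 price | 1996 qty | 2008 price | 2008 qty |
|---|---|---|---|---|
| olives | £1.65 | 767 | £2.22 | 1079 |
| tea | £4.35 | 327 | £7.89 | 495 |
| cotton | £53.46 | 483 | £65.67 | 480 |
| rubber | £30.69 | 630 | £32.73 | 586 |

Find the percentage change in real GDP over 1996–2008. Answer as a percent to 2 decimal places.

-0.55%

Real GDP 1996 = Nominal GDP 1996 = 1.65·767 + 4.35·327 + 53.46·483 + 30.69·630 = 47843.88.
Real GDP 2008 (at 1996 prices) = 1.65·1079 + 4.35·495 + 53.46·480 + 30.69·586 = 47578.74.
Real growth = 47578.74/47843.88 − 1 = -0.0055.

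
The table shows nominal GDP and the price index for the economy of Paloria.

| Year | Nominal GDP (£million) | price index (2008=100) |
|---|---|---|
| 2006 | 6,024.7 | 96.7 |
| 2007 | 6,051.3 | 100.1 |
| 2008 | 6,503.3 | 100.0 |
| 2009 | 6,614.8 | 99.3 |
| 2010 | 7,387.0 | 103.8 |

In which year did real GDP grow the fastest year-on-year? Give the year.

2007: real = 6051.3/1.001 = 6045.25; growth vs 2006 (6230.30) = -2.97%.
2008: real = 6503.3/1.000 = 6503.30; growth vs 2007 (6045.25) = 7.58%.
2009: real = 6614.8/0.993 = 6661.43; growth vs 2008 (6503.30) = 2.43%.
2010: real = 7387.0/1.038 = 7116.57; growth vs 2009 (6661.43) = 6.83%.

2008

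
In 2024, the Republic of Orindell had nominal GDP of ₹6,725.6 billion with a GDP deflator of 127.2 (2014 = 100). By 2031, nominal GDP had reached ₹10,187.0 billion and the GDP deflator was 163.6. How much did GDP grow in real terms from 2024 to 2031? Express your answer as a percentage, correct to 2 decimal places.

Deflate each year: 2024 → 6725.6/1.272 = 5287.42; 2031 → 10187.0/1.636 = 6226.77.
So real GDP changed by 6226.77/5287.42 − 1 = 0.1777, i.e. 17.77%.

17.77%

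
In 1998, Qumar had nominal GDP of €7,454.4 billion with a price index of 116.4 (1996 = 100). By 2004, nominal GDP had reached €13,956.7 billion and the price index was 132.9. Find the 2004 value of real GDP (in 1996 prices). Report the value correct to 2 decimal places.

€10,501.66 billion

Real GDP = Nominal / (price index/100) = 13956.7 / 1.329 = 10501.66.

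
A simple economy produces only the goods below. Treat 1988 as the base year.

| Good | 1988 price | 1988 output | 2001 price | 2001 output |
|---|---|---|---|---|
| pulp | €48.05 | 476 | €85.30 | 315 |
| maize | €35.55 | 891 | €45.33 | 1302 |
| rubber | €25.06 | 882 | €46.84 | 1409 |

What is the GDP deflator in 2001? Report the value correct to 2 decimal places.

157.02

Nominal GDP 2001 = 85.30·315 + 45.33·1302 + 46.84·1409 = 151886.72.
Real GDP 2001 (at 1988 prices) = 48.05·315 + 35.55·1302 + 25.06·1409 = 96731.39.
Deflator = Nominal/Real × 100 = 151886.72/96731.39 × 100 = 157.019.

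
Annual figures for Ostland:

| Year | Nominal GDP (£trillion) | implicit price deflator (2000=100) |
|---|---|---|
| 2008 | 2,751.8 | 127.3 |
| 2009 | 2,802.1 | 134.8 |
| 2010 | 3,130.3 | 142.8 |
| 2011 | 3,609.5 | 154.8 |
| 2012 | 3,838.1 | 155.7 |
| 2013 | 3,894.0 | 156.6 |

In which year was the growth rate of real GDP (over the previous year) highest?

2009: real = 2802.1/1.348 = 2078.71; growth vs 2008 (2161.67) = -3.84%.
2010: real = 3130.3/1.428 = 2192.09; growth vs 2009 (2078.71) = 5.45%.
2011: real = 3609.5/1.548 = 2331.72; growth vs 2010 (2192.09) = 6.37%.
2012: real = 3838.1/1.557 = 2465.06; growth vs 2011 (2331.72) = 5.72%.
2013: real = 3894.0/1.566 = 2486.59; growth vs 2012 (2465.06) = 0.87%.

2011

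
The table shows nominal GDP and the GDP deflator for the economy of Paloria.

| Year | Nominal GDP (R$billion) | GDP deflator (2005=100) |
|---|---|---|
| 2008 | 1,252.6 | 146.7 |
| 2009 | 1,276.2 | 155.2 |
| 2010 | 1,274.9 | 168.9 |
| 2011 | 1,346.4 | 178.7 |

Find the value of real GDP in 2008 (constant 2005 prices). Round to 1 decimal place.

R$853.9 billion

Real GDP 2008 = 1252.6 / 1.467 = 853.85.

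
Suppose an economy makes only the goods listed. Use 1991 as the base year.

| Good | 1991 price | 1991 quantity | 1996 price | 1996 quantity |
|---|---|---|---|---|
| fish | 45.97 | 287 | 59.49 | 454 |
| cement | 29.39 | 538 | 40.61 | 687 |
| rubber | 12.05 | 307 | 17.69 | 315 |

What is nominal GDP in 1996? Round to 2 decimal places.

Nominal GDP 1996 = Σ (p_1996 × q_1996) = 59.49·454 + 40.61·687 + 17.69·315 = 60479.88.

60479.88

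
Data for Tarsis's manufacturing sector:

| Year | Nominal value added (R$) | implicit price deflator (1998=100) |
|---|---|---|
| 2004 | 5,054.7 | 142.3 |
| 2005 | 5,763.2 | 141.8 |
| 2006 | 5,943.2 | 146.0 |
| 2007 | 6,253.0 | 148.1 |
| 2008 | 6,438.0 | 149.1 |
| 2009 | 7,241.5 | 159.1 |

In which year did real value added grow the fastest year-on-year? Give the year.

2005

2005: real = 5763.2/1.418 = 4064.32; growth vs 2004 (3552.14) = 14.42%.
2006: real = 5943.2/1.460 = 4070.68; growth vs 2005 (4064.32) = 0.16%.
2007: real = 6253.0/1.481 = 4222.15; growth vs 2006 (4070.68) = 3.72%.
2008: real = 6438.0/1.491 = 4317.91; growth vs 2007 (4222.15) = 2.27%.
2009: real = 7241.5/1.591 = 4551.54; growth vs 2008 (4317.91) = 5.41%.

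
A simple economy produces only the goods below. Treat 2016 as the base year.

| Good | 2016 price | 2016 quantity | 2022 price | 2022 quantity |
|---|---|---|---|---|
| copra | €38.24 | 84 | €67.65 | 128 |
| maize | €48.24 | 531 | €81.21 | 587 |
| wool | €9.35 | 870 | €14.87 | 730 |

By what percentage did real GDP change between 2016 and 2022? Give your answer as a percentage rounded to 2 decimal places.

Real GDP 2016 = Nominal GDP 2016 = 38.24·84 + 48.24·531 + 9.35·870 = 36962.10.
Real GDP 2022 (at 2016 prices) = 38.24·128 + 48.24·587 + 9.35·730 = 40037.10.
Real growth = 40037.10/36962.10 − 1 = 0.0832.

8.32%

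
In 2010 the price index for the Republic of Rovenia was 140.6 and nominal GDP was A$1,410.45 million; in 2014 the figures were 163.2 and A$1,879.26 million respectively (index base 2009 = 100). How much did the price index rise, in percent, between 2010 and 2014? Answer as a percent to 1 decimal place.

Price-level change = 163.2 / 140.6 − 1 = 0.1607.

16.1%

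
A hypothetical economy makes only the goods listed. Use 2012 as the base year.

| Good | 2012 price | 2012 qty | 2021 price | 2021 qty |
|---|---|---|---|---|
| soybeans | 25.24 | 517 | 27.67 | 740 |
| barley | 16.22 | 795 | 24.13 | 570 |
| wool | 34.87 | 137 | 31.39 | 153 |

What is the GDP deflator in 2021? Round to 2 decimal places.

117.36

Nominal GDP 2021 = 27.67·740 + 24.13·570 + 31.39·153 = 39032.57.
Real GDP 2021 (at 2012 prices) = 25.24·740 + 16.22·570 + 34.87·153 = 33258.11.
Deflator = Nominal/Real × 100 = 39032.57/33258.11 × 100 = 117.363.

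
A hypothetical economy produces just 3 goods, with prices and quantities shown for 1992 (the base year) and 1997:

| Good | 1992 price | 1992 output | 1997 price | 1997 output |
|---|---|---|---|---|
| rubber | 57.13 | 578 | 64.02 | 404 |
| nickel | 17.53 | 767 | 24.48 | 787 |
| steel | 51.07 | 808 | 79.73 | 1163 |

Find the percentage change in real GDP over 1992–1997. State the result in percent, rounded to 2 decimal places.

Real GDP 1992 = Nominal GDP 1992 = 57.13·578 + 17.53·767 + 51.07·808 = 87731.21.
Real GDP 1997 (at 1992 prices) = 57.13·404 + 17.53·787 + 51.07·1163 = 96271.04.
Real growth = 96271.04/87731.21 − 1 = 0.0973.

9.73%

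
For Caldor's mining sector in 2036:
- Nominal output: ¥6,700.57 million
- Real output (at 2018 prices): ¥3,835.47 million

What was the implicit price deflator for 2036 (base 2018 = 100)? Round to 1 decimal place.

implicit price deflator = (Nominal / Real) × 100 = 6700.57 / 3835.47 × 100 = 174.70.

174.7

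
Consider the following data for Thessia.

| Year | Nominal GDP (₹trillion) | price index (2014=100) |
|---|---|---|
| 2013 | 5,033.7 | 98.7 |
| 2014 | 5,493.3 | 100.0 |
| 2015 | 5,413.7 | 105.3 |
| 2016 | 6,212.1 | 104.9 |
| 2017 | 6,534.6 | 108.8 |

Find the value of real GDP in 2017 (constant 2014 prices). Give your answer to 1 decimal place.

Real GDP 2017 = 6534.6 / 1.088 = 6006.07.

₹6,006.1 trillion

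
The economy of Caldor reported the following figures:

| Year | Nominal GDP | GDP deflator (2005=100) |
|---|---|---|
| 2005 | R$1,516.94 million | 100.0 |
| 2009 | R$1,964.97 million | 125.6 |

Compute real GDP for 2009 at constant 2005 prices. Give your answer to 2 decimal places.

Real GDP = Nominal / (GDP deflator/100) = 1964.97 / 1.256 = 1564.47.

R$1,564.47 million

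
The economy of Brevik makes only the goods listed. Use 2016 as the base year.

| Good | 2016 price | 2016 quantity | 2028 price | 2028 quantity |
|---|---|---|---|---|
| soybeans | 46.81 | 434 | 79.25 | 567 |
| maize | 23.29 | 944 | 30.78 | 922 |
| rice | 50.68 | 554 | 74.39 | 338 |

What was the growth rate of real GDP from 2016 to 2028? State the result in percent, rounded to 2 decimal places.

Real GDP 2016 = Nominal GDP 2016 = 46.81·434 + 23.29·944 + 50.68·554 = 70378.02.
Real GDP 2028 (at 2016 prices) = 46.81·567 + 23.29·922 + 50.68·338 = 65144.49.
Real growth = 65144.49/70378.02 − 1 = -0.0744.

-7.44%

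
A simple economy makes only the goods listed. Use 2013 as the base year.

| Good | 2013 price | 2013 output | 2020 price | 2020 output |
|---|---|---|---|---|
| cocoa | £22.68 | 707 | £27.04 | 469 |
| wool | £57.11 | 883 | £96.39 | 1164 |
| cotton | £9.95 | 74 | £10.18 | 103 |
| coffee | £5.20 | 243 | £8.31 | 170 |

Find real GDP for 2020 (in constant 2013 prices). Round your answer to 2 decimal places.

£79021.81

Real GDP 2020 = Σ (p_2013 × q_2020) = 22.68·469 + 57.11·1164 + 9.95·103 + 5.20·170 = 79021.81.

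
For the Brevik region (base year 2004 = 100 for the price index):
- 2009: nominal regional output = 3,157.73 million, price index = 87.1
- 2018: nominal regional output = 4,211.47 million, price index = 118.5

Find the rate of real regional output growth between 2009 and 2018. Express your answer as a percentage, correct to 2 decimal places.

Deflate each year: 2009 → 3157.73/0.871 = 3625.41; 2018 → 4211.47/1.185 = 3553.98.
So real regional output changed by 3553.98/3625.41 − 1 = -0.0197, i.e. -1.97%.

-1.97%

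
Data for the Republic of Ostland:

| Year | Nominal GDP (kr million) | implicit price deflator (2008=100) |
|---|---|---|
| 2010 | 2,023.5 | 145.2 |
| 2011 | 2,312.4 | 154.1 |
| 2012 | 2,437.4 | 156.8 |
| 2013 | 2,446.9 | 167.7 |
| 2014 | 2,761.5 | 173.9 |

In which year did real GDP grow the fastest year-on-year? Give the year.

2014

2011: real = 2312.4/1.541 = 1500.58; growth vs 2010 (1393.60) = 7.68%.
2012: real = 2437.4/1.568 = 1554.46; growth vs 2011 (1500.58) = 3.59%.
2013: real = 2446.9/1.677 = 1459.09; growth vs 2012 (1554.46) = -6.14%.
2014: real = 2761.5/1.739 = 1587.98; growth vs 2013 (1459.09) = 8.83%.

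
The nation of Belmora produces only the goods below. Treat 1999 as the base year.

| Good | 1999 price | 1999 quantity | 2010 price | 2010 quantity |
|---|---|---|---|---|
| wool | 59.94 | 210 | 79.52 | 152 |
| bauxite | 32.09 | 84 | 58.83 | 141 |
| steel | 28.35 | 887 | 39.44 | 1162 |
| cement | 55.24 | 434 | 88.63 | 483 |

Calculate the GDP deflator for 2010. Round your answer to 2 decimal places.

148.81

Nominal GDP 2010 = 79.52·152 + 58.83·141 + 39.44·1162 + 88.63·483 = 109019.64.
Real GDP 2010 (at 1999 prices) = 59.94·152 + 32.09·141 + 28.35·1162 + 55.24·483 = 73259.19.
Deflator = Nominal/Real × 100 = 109019.64/73259.19 × 100 = 148.814.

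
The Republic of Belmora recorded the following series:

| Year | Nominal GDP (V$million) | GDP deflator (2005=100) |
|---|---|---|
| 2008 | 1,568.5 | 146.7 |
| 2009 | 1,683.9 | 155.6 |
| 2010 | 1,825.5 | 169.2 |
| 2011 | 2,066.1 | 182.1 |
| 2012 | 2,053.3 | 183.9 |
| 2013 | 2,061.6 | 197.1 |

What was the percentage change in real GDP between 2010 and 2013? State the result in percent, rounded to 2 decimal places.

-3.05%

Real GDP 2010 = 1825.5/1.692 = 1078.90.
Real GDP 2013 = 2061.6/1.971 = 1045.97.
Change = 1045.97/1078.90 − 1 = -0.0305.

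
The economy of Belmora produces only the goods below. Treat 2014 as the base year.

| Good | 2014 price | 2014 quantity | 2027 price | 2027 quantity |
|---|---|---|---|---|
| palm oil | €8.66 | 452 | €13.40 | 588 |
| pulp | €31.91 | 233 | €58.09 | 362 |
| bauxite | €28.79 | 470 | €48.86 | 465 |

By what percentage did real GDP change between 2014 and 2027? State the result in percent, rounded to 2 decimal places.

Real GDP 2014 = Nominal GDP 2014 = 8.66·452 + 31.91·233 + 28.79·470 = 24880.65.
Real GDP 2027 (at 2014 prices) = 8.66·588 + 31.91·362 + 28.79·465 = 30030.85.
Real growth = 30030.85/24880.65 − 1 = 0.2070.

20.70%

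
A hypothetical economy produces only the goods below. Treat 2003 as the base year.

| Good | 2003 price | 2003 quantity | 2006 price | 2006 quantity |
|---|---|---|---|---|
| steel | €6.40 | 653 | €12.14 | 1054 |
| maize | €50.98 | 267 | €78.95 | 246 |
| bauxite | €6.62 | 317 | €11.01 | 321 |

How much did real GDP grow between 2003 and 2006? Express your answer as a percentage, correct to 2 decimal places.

Real GDP 2003 = Nominal GDP 2003 = 6.40·653 + 50.98·267 + 6.62·317 = 19889.40.
Real GDP 2006 (at 2003 prices) = 6.40·1054 + 50.98·246 + 6.62·321 = 21411.70.
Real growth = 21411.70/19889.40 − 1 = 0.0765.

7.65%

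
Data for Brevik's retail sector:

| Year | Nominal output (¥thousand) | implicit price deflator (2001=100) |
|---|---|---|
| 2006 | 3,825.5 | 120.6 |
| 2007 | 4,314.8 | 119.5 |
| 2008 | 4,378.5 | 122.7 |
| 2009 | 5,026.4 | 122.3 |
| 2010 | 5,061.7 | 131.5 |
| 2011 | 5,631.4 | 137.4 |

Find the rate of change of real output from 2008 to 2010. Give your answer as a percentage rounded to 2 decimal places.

7.87%

Real output 2008 = 4378.5/1.227 = 3568.46.
Real output 2010 = 5061.7/1.315 = 3849.20.
Change = 3849.20/3568.46 − 1 = 0.0787.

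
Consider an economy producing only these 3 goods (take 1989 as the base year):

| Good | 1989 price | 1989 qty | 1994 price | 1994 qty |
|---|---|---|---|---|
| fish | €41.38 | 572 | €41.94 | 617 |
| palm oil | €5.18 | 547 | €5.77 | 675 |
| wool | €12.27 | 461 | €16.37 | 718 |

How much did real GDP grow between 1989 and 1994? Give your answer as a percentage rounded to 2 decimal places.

17.66%

Real GDP 1989 = Nominal GDP 1989 = 41.38·572 + 5.18·547 + 12.27·461 = 32159.29.
Real GDP 1994 (at 1989 prices) = 41.38·617 + 5.18·675 + 12.27·718 = 37837.82.
Real growth = 37837.82/32159.29 − 1 = 0.1766.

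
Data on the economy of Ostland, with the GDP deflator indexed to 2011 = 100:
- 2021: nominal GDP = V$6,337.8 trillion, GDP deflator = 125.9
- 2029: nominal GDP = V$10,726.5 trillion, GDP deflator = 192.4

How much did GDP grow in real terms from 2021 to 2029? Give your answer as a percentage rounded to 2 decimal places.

10.75%

Real GDP 2021 = 6337.8 / 1.259 = 5034.00.
Real GDP 2029 = 10726.5 / 1.924 = 5575.10.
Real growth = 5575.10 / 5034.00 − 1 = 0.1075.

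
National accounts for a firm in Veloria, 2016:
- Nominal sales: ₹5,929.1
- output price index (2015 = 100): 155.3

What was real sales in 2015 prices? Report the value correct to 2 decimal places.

Real sales = Nominal / (output price index/100) = 5929.1 / 1.553 = 3817.84.

₹3,817.84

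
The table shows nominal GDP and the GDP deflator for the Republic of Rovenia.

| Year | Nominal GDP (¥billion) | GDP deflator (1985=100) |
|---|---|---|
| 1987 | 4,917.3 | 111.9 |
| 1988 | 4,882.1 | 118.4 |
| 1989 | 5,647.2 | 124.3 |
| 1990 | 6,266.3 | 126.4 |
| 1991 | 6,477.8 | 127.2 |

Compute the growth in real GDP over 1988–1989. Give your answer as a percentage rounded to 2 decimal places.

Real GDP 1988 = 4882.1/1.184 = 4123.40.
Real GDP 1989 = 5647.2/1.243 = 4543.20.
Change = 4543.20/4123.40 − 1 = 0.1018.

10.18%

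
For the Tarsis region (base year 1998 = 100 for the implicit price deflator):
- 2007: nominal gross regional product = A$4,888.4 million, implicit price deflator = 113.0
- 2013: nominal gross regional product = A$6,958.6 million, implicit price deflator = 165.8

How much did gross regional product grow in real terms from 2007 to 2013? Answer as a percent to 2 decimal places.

Deflate each year: 2007 → 4888.4/1.130 = 4326.02; 2013 → 6958.6/1.658 = 4196.98.
So real gross regional product changed by 4196.98/4326.02 − 1 = -0.0298, i.e. -2.98%.

-2.98%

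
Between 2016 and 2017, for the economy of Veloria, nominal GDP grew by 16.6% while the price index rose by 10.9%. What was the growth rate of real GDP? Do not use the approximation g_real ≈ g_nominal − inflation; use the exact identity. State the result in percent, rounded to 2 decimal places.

5.14%

(1 + g_nom) = (1 + g_real)(1 + π), so g_real = 1.1660 / 1.1090 − 1 = 0.05140.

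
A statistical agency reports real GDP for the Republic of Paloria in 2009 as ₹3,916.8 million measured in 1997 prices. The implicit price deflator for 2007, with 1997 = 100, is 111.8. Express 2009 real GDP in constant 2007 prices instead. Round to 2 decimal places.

₹4,378.98 million

Real GDP in 2007 prices = Real GDP in 1997 prices × (P_2007/P_1997) = 3916.8 × 1.118 = 4378.98.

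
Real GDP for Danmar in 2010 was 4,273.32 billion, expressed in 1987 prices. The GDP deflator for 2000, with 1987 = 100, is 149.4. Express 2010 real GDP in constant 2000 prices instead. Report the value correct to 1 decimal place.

Real GDP in 2000 prices = Real GDP in 1987 prices × (P_2000/P_1987) = 4273.32 × 1.494 = 6384.34.

6,384.3 billion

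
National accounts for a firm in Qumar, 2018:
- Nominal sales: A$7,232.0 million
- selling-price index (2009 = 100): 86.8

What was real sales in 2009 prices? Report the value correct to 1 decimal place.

A$8,331.8 million

Real sales = Nominal / (selling-price index/100) = 7232.0 / 0.868 = 8331.80.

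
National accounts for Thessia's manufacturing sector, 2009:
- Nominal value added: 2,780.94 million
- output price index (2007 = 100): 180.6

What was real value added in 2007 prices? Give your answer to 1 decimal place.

Real value added = Nominal / (output price index/100) = 2780.94 / 1.806 = 1539.83.

1,539.8 million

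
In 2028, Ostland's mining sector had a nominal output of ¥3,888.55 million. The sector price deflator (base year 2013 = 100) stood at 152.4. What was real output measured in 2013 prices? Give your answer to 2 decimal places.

Real output = Nominal / (sector price deflator/100) = 3888.55 / 1.524 = 2551.54.

¥2,551.54 million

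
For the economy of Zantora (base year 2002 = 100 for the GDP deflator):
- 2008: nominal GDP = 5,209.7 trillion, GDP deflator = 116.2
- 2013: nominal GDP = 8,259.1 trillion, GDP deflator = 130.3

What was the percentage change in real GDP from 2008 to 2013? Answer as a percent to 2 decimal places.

41.38%

Deflate each year: 2008 → 5209.7/1.162 = 4483.39; 2013 → 8259.1/1.303 = 6338.53.
So real GDP changed by 6338.53/4483.39 − 1 = 0.4138, i.e. 41.38%.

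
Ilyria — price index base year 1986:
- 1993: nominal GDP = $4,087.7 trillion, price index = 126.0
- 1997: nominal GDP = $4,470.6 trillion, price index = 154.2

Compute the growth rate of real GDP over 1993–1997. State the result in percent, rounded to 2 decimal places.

-10.63%

Real GDP 1993 = 4087.7 / 1.260 = 3244.21.
Real GDP 1997 = 4470.6 / 1.542 = 2899.22.
Real growth = 2899.22 / 3244.21 − 1 = -0.1063.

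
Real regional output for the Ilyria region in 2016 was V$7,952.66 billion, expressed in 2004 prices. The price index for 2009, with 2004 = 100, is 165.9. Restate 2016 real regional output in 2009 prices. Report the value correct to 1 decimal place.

Real regional output in 2009 prices = Real regional output in 2004 prices × (P_2009/P_2004) = 7952.66 × 1.659 = 13193.46.

V$13,193.5 billion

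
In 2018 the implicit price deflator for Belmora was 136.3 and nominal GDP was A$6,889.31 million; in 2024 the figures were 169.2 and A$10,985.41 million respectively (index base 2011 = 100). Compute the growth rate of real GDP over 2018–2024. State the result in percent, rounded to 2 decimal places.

28.45%

Real GDP 2018 = 6889.31 / 1.363 = 5054.52.
Real GDP 2024 = 10985.41 / 1.692 = 6492.56.
Real growth = 6492.56 / 5054.52 − 1 = 0.2845.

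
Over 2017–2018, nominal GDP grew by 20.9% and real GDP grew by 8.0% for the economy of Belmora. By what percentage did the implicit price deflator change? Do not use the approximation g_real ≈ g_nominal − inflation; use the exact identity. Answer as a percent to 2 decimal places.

(1 + g_nom) = (1 + g_real)(1 + π), so π = 1.2090 / 1.0800 − 1 = 0.11944.

11.94%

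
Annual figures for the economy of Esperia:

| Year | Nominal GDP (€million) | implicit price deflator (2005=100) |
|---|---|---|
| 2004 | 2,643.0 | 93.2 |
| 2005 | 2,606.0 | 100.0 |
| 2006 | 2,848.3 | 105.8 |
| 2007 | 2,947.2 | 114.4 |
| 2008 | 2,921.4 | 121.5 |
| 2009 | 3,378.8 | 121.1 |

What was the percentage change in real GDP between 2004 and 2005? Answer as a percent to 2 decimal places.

-8.10%

Real GDP 2004 = 2643.0/0.932 = 2835.84.
Real GDP 2005 = 2606.0/1.000 = 2606.00.
Change = 2606.00/2835.84 − 1 = -0.0810.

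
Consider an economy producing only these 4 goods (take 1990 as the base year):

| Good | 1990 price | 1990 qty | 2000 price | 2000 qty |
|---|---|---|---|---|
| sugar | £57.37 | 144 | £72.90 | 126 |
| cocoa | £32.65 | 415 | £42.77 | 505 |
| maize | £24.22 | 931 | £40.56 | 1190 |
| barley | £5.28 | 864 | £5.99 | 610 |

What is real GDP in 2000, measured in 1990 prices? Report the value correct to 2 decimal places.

Real GDP 2000 = Σ (p_1990 × q_2000) = 57.37·126 + 32.65·505 + 24.22·1190 + 5.28·610 = 55759.47.

£55759.47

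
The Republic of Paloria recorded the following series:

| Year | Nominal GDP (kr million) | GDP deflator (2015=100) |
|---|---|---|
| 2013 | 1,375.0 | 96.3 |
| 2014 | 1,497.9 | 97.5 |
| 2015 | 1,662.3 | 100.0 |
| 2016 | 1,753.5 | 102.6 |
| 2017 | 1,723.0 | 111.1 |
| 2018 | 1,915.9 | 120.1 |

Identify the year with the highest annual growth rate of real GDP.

2015

2014: real = 1497.9/0.975 = 1536.31; growth vs 2013 (1427.83) = 7.60%.
2015: real = 1662.3/1.000 = 1662.30; growth vs 2014 (1536.31) = 8.20%.
2016: real = 1753.5/1.026 = 1709.06; growth vs 2015 (1662.30) = 2.81%.
2017: real = 1723.0/1.111 = 1550.86; growth vs 2016 (1709.06) = -9.26%.
2018: real = 1915.9/1.201 = 1595.25; growth vs 2017 (1550.86) = 2.86%.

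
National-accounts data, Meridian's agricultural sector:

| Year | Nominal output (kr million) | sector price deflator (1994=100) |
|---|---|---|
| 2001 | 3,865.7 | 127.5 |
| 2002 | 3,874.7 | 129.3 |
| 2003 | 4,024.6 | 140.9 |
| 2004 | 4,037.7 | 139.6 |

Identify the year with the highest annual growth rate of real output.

2004

2002: real = 3874.7/1.293 = 2996.67; growth vs 2001 (3031.92) = -1.16%.
2003: real = 4024.6/1.409 = 2856.35; growth vs 2002 (2996.67) = -4.68%.
2004: real = 4037.7/1.396 = 2892.34; growth vs 2003 (2856.35) = 1.26%.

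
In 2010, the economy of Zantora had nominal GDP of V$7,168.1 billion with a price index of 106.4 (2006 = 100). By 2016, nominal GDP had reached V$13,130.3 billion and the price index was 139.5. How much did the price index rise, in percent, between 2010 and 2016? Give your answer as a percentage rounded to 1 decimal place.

31.1%

Price-level change = 139.5 / 106.4 − 1 = 0.3111.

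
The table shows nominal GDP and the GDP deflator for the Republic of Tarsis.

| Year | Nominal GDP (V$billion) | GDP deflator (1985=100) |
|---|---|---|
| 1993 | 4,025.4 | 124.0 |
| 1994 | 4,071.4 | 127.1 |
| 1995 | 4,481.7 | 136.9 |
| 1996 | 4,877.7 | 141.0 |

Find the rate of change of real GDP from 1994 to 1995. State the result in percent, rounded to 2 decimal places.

Real GDP 1994 = 4071.4/1.271 = 3203.30.
Real GDP 1995 = 4481.7/1.369 = 3273.70.
Change = 3273.70/3203.30 − 1 = 0.0220.

2.20%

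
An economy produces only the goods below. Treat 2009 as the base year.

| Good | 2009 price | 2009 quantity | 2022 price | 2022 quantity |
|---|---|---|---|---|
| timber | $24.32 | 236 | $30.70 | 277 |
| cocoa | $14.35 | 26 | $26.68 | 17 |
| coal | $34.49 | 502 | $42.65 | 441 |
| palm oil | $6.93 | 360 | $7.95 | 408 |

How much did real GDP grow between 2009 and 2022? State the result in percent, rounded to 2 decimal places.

Real GDP 2009 = Nominal GDP 2009 = 24.32·236 + 14.35·26 + 34.49·502 + 6.93·360 = 25921.40.
Real GDP 2022 (at 2009 prices) = 24.32·277 + 14.35·17 + 34.49·441 + 6.93·408 = 25018.12.
Real growth = 25018.12/25921.40 − 1 = -0.0348.

-3.48%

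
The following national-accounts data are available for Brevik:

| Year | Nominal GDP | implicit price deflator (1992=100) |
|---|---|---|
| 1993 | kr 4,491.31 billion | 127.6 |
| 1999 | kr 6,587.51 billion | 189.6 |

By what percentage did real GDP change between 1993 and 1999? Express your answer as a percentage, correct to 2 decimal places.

Real GDP 1993 = 4491.31 / 1.276 = 3519.84.
Real GDP 1999 = 6587.51 / 1.896 = 3474.43.
Real growth = 3474.43 / 3519.84 − 1 = -0.0129.

-1.29%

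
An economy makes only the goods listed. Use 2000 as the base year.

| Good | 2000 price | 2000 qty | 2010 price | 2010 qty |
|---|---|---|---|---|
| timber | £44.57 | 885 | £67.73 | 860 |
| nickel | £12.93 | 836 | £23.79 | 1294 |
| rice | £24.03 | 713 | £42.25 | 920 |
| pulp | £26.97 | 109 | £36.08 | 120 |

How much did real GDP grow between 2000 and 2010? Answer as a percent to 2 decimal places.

14.33%

Real GDP 2000 = Nominal GDP 2000 = 44.57·885 + 12.93·836 + 24.03·713 + 26.97·109 = 70327.05.
Real GDP 2010 (at 2000 prices) = 44.57·860 + 12.93·1294 + 24.03·920 + 26.97·120 = 80405.62.
Real growth = 80405.62/70327.05 − 1 = 0.1433.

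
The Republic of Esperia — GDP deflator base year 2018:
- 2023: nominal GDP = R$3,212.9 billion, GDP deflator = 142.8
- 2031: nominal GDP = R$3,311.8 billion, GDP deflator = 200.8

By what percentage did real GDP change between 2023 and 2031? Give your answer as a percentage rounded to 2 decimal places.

Real GDP 2023 = 3212.9 / 1.428 = 2249.93.
Real GDP 2031 = 3311.8 / 2.008 = 1649.30.
Real growth = 1649.30 / 2249.93 − 1 = -0.2670.

-26.70%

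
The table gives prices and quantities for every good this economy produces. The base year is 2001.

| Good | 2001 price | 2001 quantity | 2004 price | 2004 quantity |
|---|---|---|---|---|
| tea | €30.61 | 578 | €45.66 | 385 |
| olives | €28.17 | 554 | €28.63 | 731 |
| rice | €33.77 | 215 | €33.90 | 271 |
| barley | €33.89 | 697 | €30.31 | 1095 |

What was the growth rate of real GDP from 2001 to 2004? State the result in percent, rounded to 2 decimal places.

22.53%

Real GDP 2001 = Nominal GDP 2001 = 30.61·578 + 28.17·554 + 33.77·215 + 33.89·697 = 64180.64.
Real GDP 2004 (at 2001 prices) = 30.61·385 + 28.17·731 + 33.77·271 + 33.89·1095 = 78638.34.
Real growth = 78638.34/64180.64 − 1 = 0.2253.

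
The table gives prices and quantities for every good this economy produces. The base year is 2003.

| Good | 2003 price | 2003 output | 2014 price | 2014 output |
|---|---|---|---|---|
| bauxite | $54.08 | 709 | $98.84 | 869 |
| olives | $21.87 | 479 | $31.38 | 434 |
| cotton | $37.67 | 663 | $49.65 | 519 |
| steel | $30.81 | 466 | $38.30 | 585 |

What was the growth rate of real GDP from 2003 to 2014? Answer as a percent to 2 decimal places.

Real GDP 2003 = Nominal GDP 2003 = 54.08·709 + 21.87·479 + 37.67·663 + 30.81·466 = 88151.12.
Real GDP 2014 (at 2003 prices) = 54.08·869 + 21.87·434 + 37.67·519 + 30.81·585 = 94061.68.
Real growth = 94061.68/88151.12 − 1 = 0.0671.

6.71%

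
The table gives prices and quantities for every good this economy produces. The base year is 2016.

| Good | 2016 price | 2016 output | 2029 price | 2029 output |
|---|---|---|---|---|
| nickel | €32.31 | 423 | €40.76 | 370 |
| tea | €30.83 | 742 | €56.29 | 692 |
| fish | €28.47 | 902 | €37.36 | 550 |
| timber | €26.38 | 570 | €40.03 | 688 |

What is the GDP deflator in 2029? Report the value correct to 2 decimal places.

152.20

Nominal GDP 2029 = 40.76·370 + 56.29·692 + 37.36·550 + 40.03·688 = 102122.52.
Real GDP 2029 (at 2016 prices) = 32.31·370 + 30.83·692 + 28.47·550 + 26.38·688 = 67097.00.
Deflator = Nominal/Real × 100 = 102122.52/67097.00 × 100 = 152.201.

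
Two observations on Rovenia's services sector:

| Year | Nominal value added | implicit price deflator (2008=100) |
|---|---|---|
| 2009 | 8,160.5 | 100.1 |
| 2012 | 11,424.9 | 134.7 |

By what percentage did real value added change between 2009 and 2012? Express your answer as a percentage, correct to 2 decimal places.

Deflate each year: 2009 → 8160.5/1.001 = 8152.35; 2012 → 11424.9/1.347 = 8481.74.
So real value added changed by 8481.74/8152.35 − 1 = 0.0404, i.e. 4.04%.

4.04%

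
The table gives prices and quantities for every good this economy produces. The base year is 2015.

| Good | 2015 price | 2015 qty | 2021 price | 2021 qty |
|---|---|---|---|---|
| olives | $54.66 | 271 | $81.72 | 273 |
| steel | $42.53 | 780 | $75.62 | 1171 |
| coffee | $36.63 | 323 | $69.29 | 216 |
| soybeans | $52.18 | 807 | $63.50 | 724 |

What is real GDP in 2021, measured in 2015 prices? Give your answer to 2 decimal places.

Real GDP 2021 = Σ (p_2015 × q_2021) = 54.66·273 + 42.53·1171 + 36.63·216 + 52.18·724 = 110415.21.

$110415.21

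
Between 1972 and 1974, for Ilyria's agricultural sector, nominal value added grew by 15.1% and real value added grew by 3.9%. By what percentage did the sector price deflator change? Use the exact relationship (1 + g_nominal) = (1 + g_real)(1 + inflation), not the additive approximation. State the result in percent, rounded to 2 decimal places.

(1 + g_nom) = (1 + g_real)(1 + π), so π = 1.1510 / 1.0390 − 1 = 0.10780.

10.78%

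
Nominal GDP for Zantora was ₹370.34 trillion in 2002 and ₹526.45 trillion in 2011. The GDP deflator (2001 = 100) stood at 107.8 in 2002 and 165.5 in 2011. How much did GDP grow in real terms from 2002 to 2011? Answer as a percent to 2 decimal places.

Deflate each year: 2002 → 370.34/1.078 = 343.54; 2011 → 526.45/1.655 = 318.10.
So real GDP changed by 318.10/343.54 − 1 = -0.0741, i.e. -7.41%.

-7.41%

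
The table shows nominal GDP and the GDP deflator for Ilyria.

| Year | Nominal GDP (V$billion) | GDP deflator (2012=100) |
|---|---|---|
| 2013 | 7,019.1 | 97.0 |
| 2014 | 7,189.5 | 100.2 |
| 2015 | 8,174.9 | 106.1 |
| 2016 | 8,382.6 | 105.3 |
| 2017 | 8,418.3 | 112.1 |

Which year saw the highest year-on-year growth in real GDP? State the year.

2015

2014: real = 7189.5/1.002 = 7175.15; growth vs 2013 (7236.19) = -0.84%.
2015: real = 8174.9/1.061 = 7704.90; growth vs 2014 (7175.15) = 7.38%.
2016: real = 8382.6/1.053 = 7960.68; growth vs 2015 (7704.90) = 3.32%.
2017: real = 8418.3/1.121 = 7509.63; growth vs 2016 (7960.68) = -5.67%.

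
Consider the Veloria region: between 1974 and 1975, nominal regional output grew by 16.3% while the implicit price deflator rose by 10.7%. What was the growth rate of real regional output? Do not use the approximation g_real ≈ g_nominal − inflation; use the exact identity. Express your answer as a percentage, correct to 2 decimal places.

5.06%

(1 + g_nom) = (1 + g_real)(1 + π), so g_real = 1.1630 / 1.1070 − 1 = 0.05059.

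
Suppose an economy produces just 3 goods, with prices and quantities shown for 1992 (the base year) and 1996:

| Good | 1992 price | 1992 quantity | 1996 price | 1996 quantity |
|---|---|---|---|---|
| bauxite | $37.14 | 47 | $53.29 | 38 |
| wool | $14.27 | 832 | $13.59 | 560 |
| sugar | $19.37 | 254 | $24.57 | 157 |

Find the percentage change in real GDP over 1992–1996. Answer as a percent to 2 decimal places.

Real GDP 1992 = Nominal GDP 1992 = 37.14·47 + 14.27·832 + 19.37·254 = 18538.20.
Real GDP 1996 (at 1992 prices) = 37.14·38 + 14.27·560 + 19.37·157 = 12443.61.
Real growth = 12443.61/18538.20 − 1 = -0.3288.

-32.88%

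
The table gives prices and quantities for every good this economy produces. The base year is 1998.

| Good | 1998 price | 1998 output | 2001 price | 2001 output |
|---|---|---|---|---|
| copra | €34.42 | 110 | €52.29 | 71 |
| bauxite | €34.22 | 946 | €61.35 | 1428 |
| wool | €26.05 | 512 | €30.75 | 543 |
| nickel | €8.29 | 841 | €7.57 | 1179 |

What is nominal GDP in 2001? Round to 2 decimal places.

Nominal GDP 2001 = Σ (p_2001 × q_2001) = 52.29·71 + 61.35·1428 + 30.75·543 + 7.57·1179 = 116942.67.

€116942.67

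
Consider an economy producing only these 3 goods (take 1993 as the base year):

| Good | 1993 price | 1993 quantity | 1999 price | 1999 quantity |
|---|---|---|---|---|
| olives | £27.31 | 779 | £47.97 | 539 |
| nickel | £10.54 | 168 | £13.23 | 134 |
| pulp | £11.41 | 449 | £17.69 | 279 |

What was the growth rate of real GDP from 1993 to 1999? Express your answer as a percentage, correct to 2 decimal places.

-31.43%

Real GDP 1993 = Nominal GDP 1993 = 27.31·779 + 10.54·168 + 11.41·449 = 28168.30.
Real GDP 1999 (at 1993 prices) = 27.31·539 + 10.54·134 + 11.41·279 = 19315.84.
Real growth = 19315.84/28168.30 − 1 = -0.3143.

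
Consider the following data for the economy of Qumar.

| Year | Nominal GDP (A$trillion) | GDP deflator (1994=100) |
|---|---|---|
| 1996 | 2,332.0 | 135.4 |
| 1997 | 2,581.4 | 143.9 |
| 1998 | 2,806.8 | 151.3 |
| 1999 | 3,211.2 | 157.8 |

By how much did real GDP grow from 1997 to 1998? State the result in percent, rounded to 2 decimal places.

Real GDP 1997 = 2581.4/1.439 = 1793.88.
Real GDP 1998 = 2806.8/1.513 = 1855.12.
Change = 1855.12/1793.88 − 1 = 0.0341.

3.41%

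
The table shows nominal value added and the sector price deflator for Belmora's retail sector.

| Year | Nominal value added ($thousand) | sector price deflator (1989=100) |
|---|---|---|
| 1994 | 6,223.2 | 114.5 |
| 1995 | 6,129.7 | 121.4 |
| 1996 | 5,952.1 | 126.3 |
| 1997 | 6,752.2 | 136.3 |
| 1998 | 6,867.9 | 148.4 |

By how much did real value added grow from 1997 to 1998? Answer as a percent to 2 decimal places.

-6.58%

Real value added 1997 = 6752.2/1.363 = 4953.93.
Real value added 1998 = 6867.9/1.484 = 4627.96.
Change = 4627.96/4953.93 − 1 = -0.0658.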